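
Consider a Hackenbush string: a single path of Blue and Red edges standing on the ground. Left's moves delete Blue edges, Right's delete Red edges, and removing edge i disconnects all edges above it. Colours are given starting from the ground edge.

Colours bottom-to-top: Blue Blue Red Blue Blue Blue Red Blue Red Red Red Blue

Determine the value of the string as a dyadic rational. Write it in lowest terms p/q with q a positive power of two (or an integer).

Build val(s[:k]) for k = 1..12, string s = Blue Blue Red Blue Blue Blue Red Blue Red Red Red Blue.
step 1: add Blue to get B; options L={ 0 } R={ — } = 1
step 2: add Blue to get BB; options L={ 0; 1 } R={ — } = 2
step 3: add Red to get BBR; options L={ 0; 1 } R={ 2 } = 3/2
step 4: add Blue to get BBRB; options L={ 0; 1; 3/2 } R={ 2 } = 7/4
step 5: add Blue to get BBRBB; options L={ 0; 1; 3/2; 7/4 } R={ 2 } = 15/8
step 6: add Blue to get BBRBBB; options L={ 0; 1; 3/2; 7/4; 15/8 } R={ 2 } = 31/16
step 7: add Red to get BBRBBBR; options L={ 0; 1; 3/2; 7/4; 15/8 } R={ 31/16; 2 } = 61/32
step 8: add Blue to get BBRBBBRB; options L={ 0; 1; 3/2; 7/4; 15/8; 61/32 } R={ 31/16; 2 } = 123/64
step 9: add Red to get BBRBBBRBR; options L={ 0; 1; 3/2; 7/4; 15/8; 61/32 } R={ 123/64; 31/16; 2 } = 245/128
step 10: add Red to get BBRBBBRBRR; options L={ 0; 1; 3/2; 7/4; 15/8; 61/32 } R={ 245/128; 123/64; 31/16; 2 } = 489/256
step 11: add Red to get BBRBBBRBRRR; options L={ 0; 1; 3/2; 7/4; 15/8; 61/32 } R={ 489/256; 245/128; 123/64; 31/16; 2 } = 977/512
step 12: add Blue to get BBRBBBRBRRRB; options L={ 0; 1; 3/2; 7/4; 15/8; 61/32; 977/512 } R={ 489/256; 245/128; 123/64; 31/16; 2 } = 1955/1024

1955/1024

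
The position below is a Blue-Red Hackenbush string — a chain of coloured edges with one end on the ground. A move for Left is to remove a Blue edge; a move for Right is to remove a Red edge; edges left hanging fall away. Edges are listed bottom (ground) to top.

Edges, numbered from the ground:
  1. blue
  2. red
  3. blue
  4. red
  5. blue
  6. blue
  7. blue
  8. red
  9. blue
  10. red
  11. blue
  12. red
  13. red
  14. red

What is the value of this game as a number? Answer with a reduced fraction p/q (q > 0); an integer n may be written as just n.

b: Left { 0 }, Right {  } — simplest 1
br: Left { 0 }, Right { 1 } — simplest 1/2
brb: Left { 0,1/2 }, Right { 1 } — simplest 3/4
brbr: Left { 0,1/2 }, Right { 3/4,1 } — simplest 5/8
brbrb: Left { 0,1/2,5/8 }, Right { 3/4,1 } — simplest 11/16
brbrbb: Left { 0,1/2,5/8,11/16 }, Right { 3/4,1 } — simplest 23/32
brbrbbb: Left { 0,1/2,5/8,11/16,23/32 }, Right { 3/4,1 } — simplest 47/64
brbrbbbr: Left { 0,1/2,5/8,11/16,23/32 }, Right { 47/64,3/4,1 } — simplest 93/128
brbrbbbrb: Left { 0,1/2,5/8,11/16,23/32,93/128 }, Right { 47/64,3/4,1 } — simplest 187/256
brbrbbbrbr: Left { 0,1/2,5/8,11/16,23/32,93/128 }, Right { 187/256,47/64,3/4,1 } — simplest 373/512
brbrbbbrbrb: Left { 0,1/2,5/8,11/16,23/32,93/128,373/512 }, Right { 187/256,47/64,3/4,1 } — simplest 747/1024
brbrbbbrbrbr: Left { 0,1/2,5/8,11/16,23/32,93/128,373/512 }, Right { 747/1024,187/256,47/64,3/4,1 } — simplest 1493/2048
brbrbbbrbrbrr: Left { 0,1/2,5/8,11/16,23/32,93/128,373/512 }, Right { 1493/2048,747/1024,187/256,47/64,3/4,1 } — simplest 2985/4096
brbrbbbrbrbrrr: Left { 0,1/2,5/8,11/16,23/32,93/128,373/512 }, Right { 2985/4096,1493/2048,747/1024,187/256,47/64,3/4,1 } — simplest 5969/8192

5969/8192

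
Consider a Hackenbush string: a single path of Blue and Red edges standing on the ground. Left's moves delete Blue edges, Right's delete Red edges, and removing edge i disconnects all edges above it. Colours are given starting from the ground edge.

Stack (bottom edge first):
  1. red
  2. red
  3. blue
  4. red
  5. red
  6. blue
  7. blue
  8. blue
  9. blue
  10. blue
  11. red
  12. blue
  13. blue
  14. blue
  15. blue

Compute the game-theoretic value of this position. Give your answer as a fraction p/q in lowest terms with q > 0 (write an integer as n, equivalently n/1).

Recurse on prefixes of the 15-edge string red red blue red red blue blue blue blue blue red blue blue blue blue:
edge 1 of 15 (red): { — | 0 } ⇒ -1
edge 2 of 15 (red): { — | -1 0 } ⇒ -2
edge 3 of 15 (blue): { -2 | -1 0 } ⇒ -3/2
edge 4 of 15 (red): { -2 | -3/2 -1 0 } ⇒ -7/4
edge 5 of 15 (red): { -2 | -7/4 -3/2 -1 0 } ⇒ -15/8
edge 6 of 15 (blue): { -2 -15/8 | -7/4 -3/2 -1 0 } ⇒ -29/16
edge 7 of 15 (blue): { -2 -15/8 -29/16 | -7/4 -3/2 -1 0 } ⇒ -57/32
edge 8 of 15 (blue): { -2 -15/8 -29/16 -57/32 | -7/4 -3/2 -1 0 } ⇒ -113/64
edge 9 of 15 (blue): { -2 -15/8 -29/16 -57/32 -113/64 | -7/4 -3/2 -1 0 } ⇒ -225/128
edge 10 of 15 (blue): { -2 -15/8 -29/16 -57/32 -113/64 -225/128 | -7/4 -3/2 -1 0 } ⇒ -449/256
edge 11 of 15 (red): { -2 -15/8 -29/16 -57/32 -113/64 -225/128 | -449/256 -7/4 -3/2 -1 0 } ⇒ -899/512
edge 12 of 15 (blue): { -2 -15/8 -29/16 -57/32 -113/64 -225/128 -899/512 | -449/256 -7/4 -3/2 -1 0 } ⇒ -1797/1024
edge 13 of 15 (blue): { -2 -15/8 -29/16 -57/32 -113/64 -225/128 -899/512 -1797/1024 | -449/256 -7/4 -3/2 -1 0 } ⇒ -3593/2048
edge 14 of 15 (blue): { -2 -15/8 -29/16 -57/32 -113/64 -225/128 -899/512 -1797/1024 -3593/2048 | -449/256 -7/4 -3/2 -1 0 } ⇒ -7185/4096
edge 15 of 15 (blue): { -2 -15/8 -29/16 -57/32 -113/64 -225/128 -899/512 -1797/1024 -3593/2048 -7185/4096 | -449/256 -7/4 -3/2 -1 0 } ⇒ -14369/8192

-14369/8192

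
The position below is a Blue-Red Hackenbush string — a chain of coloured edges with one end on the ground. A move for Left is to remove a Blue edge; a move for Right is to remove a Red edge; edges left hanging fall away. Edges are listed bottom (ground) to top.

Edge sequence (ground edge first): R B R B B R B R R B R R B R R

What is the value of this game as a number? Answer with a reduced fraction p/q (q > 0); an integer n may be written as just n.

Prefix values for R B R B B R B R R B R R B R R via {L|R} + simplicity:
1 of 15 · R · max L −∞ · min R 0 — -1
2 of 15 · RB · max L -1 · min R 0 — -1/2
3 of 15 · RBR · max L -1 · min R -1/2 — -3/4
4 of 15 · RBRB · max L -3/4 · min R -1/2 — -5/8
5 of 15 · RBRBB · max L -5/8 · min R -1/2 — -9/16
6 of 15 · RBRBBR · max L -5/8 · min R -9/16 — -19/32
7 of 15 · RBRBBRB · max L -19/32 · min R -9/16 — -37/64
8 of 15 · RBRBBRBR · max L -19/32 · min R -37/64 — -75/128
9 of 15 · RBRBBRBRR · max L -19/32 · min R -75/128 — -151/256
10 of 15 · RBRBBRBRRB · max L -151/256 · min R -75/128 — -301/512
11 of 15 · RBRBBRBRRBR · max L -151/256 · min R -301/512 — -603/1024
12 of 15 · RBRBBRBRRBRR · max L -151/256 · min R -603/1024 — -1207/2048
13 of 15 · RBRBBRBRRBRRB · max L -1207/2048 · min R -603/1024 — -2413/4096
14 of 15 · RBRBBRBRRBRRBR · max L -1207/2048 · min R -2413/4096 — -4827/8192
15 of 15 · RBRBBRBRRBRRBRR · max L -1207/2048 · min R -4827/8192 — -9655/16384

-9655/16384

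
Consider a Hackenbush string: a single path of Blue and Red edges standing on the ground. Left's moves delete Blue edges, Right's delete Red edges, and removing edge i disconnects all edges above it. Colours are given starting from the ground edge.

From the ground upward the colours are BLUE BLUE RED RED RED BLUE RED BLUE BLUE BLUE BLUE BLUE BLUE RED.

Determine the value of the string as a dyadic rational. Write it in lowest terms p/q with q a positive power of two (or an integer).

4861/4096

B: Left { 0 }, Right { ∅ } gives simplest 1
BB: Left { 0, 1 }, Right { ∅ } gives simplest 2
BBR: Left { 0, 1 }, Right { 2 } gives simplest 3/2
BBRR: Left { 0, 1 }, Right { 3/2, 2 } gives simplest 5/4
BBRRR: Left { 0, 1 }, Right { 5/4, 3/2, 2 } gives simplest 9/8
BBRRRB: Left { 0, 1, 9/8 }, Right { 5/4, 3/2, 2 } gives simplest 19/16
BBRRRBR: Left { 0, 1, 9/8 }, Right { 19/16, 5/4, 3/2, 2 } gives simplest 37/32
BBRRRBRB: Left { 0, 1, 9/8, 37/32 }, Right { 19/16, 5/4, 3/2, 2 } gives simplest 75/64
BBRRRBRBB: Left { 0, 1, 9/8, 37/32, 75/64 }, Right { 19/16, 5/4, 3/2, 2 } gives simplest 151/128
BBRRRBRBBB: Left { 0, 1, 9/8, 37/32, 75/64, 151/128 }, Right { 19/16, 5/4, 3/2, 2 } gives simplest 303/256
BBRRRBRBBBB: Left { 0, 1, 9/8, 37/32, 75/64, 151/128, 303/256 }, Right { 19/16, 5/4, 3/2, 2 } gives simplest 607/512
BBRRRBRBBBBB: Left { 0, 1, 9/8, 37/32, 75/64, 151/128, 303/256, 607/512 }, Right { 19/16, 5/4, 3/2, 2 } gives simplest 1215/1024
BBRRRBRBBBBBB: Left { 0, 1, 9/8, 37/32, 75/64, 151/128, 303/256, 607/512, 1215/1024 }, Right { 19/16, 5/4, 3/2, 2 } gives simplest 2431/2048
BBRRRBRBBBBBBR: Left { 0, 1, 9/8, 37/32, 75/64, 151/128, 303/256, 607/512, 1215/1024 }, Right { 2431/2048, 19/16, 5/4, 3/2, 2 } gives simplest 4861/4096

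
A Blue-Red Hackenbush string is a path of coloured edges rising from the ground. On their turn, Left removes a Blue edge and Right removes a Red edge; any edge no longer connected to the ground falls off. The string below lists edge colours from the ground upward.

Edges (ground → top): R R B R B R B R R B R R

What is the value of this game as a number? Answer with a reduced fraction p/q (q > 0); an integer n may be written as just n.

-1719/1024

Prefix values for R R B R B R B R R B R R via {L|R} + simplicity:
edge 1 of 12 (R): {  | 0 } -> -1
edge 2 of 12 (R): {  | -1; 0 } -> -2
edge 3 of 12 (B): { -2 | -1; 0 } -> -3/2
edge 4 of 12 (R): { -2 | -3/2; -1; 0 } -> -7/4
edge 5 of 12 (B): { -2; -7/4 | -3/2; -1; 0 } -> -13/8
edge 6 of 12 (R): { -2; -7/4 | -13/8; -3/2; -1; 0 } -> -27/16
edge 7 of 12 (B): { -2; -7/4; -27/16 | -13/8; -3/2; -1; 0 } -> -53/32
edge 8 of 12 (R): { -2; -7/4; -27/16 | -53/32; -13/8; -3/2; -1; 0 } -> -107/64
edge 9 of 12 (R): { -2; -7/4; -27/16 | -107/64; -53/32; -13/8; -3/2; -1; 0 } -> -215/128
edge 10 of 12 (B): { -2; -7/4; -27/16; -215/128 | -107/64; -53/32; -13/8; -3/2; -1; 0 } -> -429/256
edge 11 of 12 (R): { -2; -7/4; -27/16; -215/128 | -429/256; -107/64; -53/32; -13/8; -3/2; -1; 0 } -> -859/512
edge 12 of 12 (R): { -2; -7/4; -27/16; -215/128 | -859/512; -429/256; -107/64; -53/32; -13/8; -3/2; -1; 0 } -> -1719/1024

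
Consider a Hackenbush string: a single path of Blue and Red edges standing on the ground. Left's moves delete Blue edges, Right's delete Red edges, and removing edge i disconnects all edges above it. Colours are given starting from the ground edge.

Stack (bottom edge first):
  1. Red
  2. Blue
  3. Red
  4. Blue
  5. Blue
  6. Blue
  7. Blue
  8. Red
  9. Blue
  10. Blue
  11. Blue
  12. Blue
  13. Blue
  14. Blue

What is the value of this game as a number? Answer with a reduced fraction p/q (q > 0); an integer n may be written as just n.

Prefix values for Red Blue Red Blue Blue Blue Blue Red Blue Blue Blue Blue Blue Blue via {L|R} + simplicity:
G(R) = { ∅ | 0 } = -1
G(RB) = { -1 | 0 } = -1/2
G(RBR) = { -1 | -1/2, 0 } = -3/4
G(RBRB) = { -1, -3/4 | -1/2, 0 } = -5/8
G(RBRBB) = { -1, -3/4, -5/8 | -1/2, 0 } = -9/16
G(RBRBBB) = { -1, -3/4, -5/8, -9/16 | -1/2, 0 } = -17/32
G(RBRBBBB) = { -1, -3/4, -5/8, -9/16, -17/32 | -1/2, 0 } = -33/64
G(RBRBBBBR) = { -1, -3/4, -5/8, -9/16, -17/32 | -33/64, -1/2, 0 } = -67/128
G(RBRBBBBRB) = { -1, -3/4, -5/8, -9/16, -17/32, -67/128 | -33/64, -1/2, 0 } = -133/256
G(RBRBBBBRBB) = { -1, -3/4, -5/8, -9/16, -17/32, -67/128, -133/256 | -33/64, -1/2, 0 } = -265/512
G(RBRBBBBRBBB) = { -1, -3/4, -5/8, -9/16, -17/32, -67/128, -133/256, -265/512 | -33/64, -1/2, 0 } = -529/1024
G(RBRBBBBRBBBB) = { -1, -3/4, -5/8, -9/16, -17/32, -67/128, -133/256, -265/512, -529/1024 | -33/64, -1/2, 0 } = -1057/2048
G(RBRBBBBRBBBBB) = { -1, -3/4, -5/8, -9/16, -17/32, -67/128, -133/256, -265/512, -529/1024, -1057/2048 | -33/64, -1/2, 0 } = -2113/4096
G(RBRBBBBRBBBBBB) = { -1, -3/4, -5/8, -9/16, -17/32, -67/128, -133/256, -265/512, -529/1024, -1057/2048, -2113/4096 | -33/64, -1/2, 0 } = -4225/8192

-4225/8192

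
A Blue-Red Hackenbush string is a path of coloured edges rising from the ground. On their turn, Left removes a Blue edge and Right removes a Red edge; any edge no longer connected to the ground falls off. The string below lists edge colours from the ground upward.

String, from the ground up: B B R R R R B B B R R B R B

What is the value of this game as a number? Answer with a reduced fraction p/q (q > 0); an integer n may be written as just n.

Build value(s[:k]) for k = 1..14, string s = B B R R R R B B B R R B R B.
value(B) = { 0 |  } gives 1
value(BB) = { 0; 1 |  } gives 2
value(BBR) = { 0; 1 | 2 } gives 3/2
value(BBRR) = { 0; 1 | 3/2; 2 } gives 5/4
value(BBRRR) = { 0; 1 | 5/4; 3/2; 2 } gives 9/8
value(BBRRRR) = { 0; 1 | 9/8; 5/4; 3/2; 2 } gives 17/16
value(BBRRRRB) = { 0; 1; 17/16 | 9/8; 5/4; 3/2; 2 } gives 35/32
value(BBRRRRBB) = { 0; 1; 17/16; 35/32 | 9/8; 5/4; 3/2; 2 } gives 71/64
value(BBRRRRBBB) = { 0; 1; 17/16; 35/32; 71/64 | 9/8; 5/4; 3/2; 2 } gives 143/128
value(BBRRRRBBBR) = { 0; 1; 17/16; 35/32; 71/64 | 143/128; 9/8; 5/4; 3/2; 2 } gives 285/256
value(BBRRRRBBBRR) = { 0; 1; 17/16; 35/32; 71/64 | 285/256; 143/128; 9/8; 5/4; 3/2; 2 } gives 569/512
value(BBRRRRBBBRRB) = { 0; 1; 17/16; 35/32; 71/64; 569/512 | 285/256; 143/128; 9/8; 5/4; 3/2; 2 } gives 1139/1024
value(BBRRRRBBBRRBR) = { 0; 1; 17/16; 35/32; 71/64; 569/512 | 1139/1024; 285/256; 143/128; 9/8; 5/4; 3/2; 2 } gives 2277/2048
value(BBRRRRBBBRRBRB) = { 0; 1; 17/16; 35/32; 71/64; 569/512; 2277/2048 | 1139/1024; 285/256; 143/128; 9/8; 5/4; 3/2; 2 } gives 4555/4096

4555/4096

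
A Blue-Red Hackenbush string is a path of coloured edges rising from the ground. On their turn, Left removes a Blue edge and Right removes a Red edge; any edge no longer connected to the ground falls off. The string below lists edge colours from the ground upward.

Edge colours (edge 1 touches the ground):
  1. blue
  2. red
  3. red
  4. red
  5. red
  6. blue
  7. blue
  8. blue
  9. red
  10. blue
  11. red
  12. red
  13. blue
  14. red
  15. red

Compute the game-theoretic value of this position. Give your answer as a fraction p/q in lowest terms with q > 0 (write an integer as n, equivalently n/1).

1865/16384

1 of 15 · b · max L 0 · min R +∞ ⇒ 1
2 of 15 · br · max L 0 · min R 1 ⇒ 1/2
3 of 15 · brr · max L 0 · min R 1/2 ⇒ 1/4
4 of 15 · brrr · max L 0 · min R 1/4 ⇒ 1/8
5 of 15 · brrrr · max L 0 · min R 1/8 ⇒ 1/16
6 of 15 · brrrrb · max L 1/16 · min R 1/8 ⇒ 3/32
7 of 15 · brrrrbb · max L 3/32 · min R 1/8 ⇒ 7/64
8 of 15 · brrrrbbb · max L 7/64 · min R 1/8 ⇒ 15/128
9 of 15 · brrrrbbbr · max L 7/64 · min R 15/128 ⇒ 29/256
10 of 15 · brrrrbbbrb · max L 29/256 · min R 15/128 ⇒ 59/512
11 of 15 · brrrrbbbrbr · max L 29/256 · min R 59/512 ⇒ 117/1024
12 of 15 · brrrrbbbrbrr · max L 29/256 · min R 117/1024 ⇒ 233/2048
13 of 15 · brrrrbbbrbrrb · max L 233/2048 · min R 117/1024 ⇒ 467/4096
14 of 15 · brrrrbbbrbrrbr · max L 233/2048 · min R 467/4096 ⇒ 933/8192
15 of 15 · brrrrbbbrbrrbrr · max L 233/2048 · min R 933/8192 ⇒ 1865/16384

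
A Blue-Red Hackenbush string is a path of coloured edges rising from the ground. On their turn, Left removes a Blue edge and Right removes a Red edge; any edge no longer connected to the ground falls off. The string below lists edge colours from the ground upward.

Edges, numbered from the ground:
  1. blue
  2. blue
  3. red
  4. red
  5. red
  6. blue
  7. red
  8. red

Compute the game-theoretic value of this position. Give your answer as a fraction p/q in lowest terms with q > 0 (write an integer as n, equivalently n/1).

G_1 [b]  L=[0]  R=[∅]  -> 1
G_2 [bb]  L=[0, 1]  R=[∅]  -> 2
G_3 [bbr]  L=[0, 1]  R=[2]  -> 3/2
G_4 [bbrr]  L=[0, 1]  R=[3/2, 2]  -> 5/4
G_5 [bbrrr]  L=[0, 1]  R=[5/4, 3/2, 2]  -> 9/8
G_6 [bbrrrb]  L=[0, 1, 9/8]  R=[5/4, 3/2, 2]  -> 19/16
G_7 [bbrrrbr]  L=[0, 1, 9/8]  R=[19/16, 5/4, 3/2, 2]  -> 37/32
G_8 [bbrrrbrr]  L=[0, 1, 9/8]  R=[37/32, 19/16, 5/4, 3/2, 2]  -> 73/64

73/64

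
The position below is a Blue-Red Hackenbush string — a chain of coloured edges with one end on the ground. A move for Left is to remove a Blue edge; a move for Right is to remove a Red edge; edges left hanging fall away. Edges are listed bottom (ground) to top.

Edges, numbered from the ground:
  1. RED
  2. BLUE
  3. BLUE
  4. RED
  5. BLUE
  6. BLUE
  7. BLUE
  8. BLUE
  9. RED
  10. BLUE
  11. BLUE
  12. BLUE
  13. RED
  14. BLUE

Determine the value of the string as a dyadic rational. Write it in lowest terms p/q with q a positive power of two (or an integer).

-2117/8192

1 of 14 · R · max L −∞ · min R 0 → -1
2 of 14 · RB · max L -1 · min R 0 → -1/2
3 of 14 · RBB · max L -1/2 · min R 0 → -1/4
4 of 14 · RBBR · max L -1/2 · min R -1/4 → -3/8
5 of 14 · RBBRB · max L -3/8 · min R -1/4 → -5/16
6 of 14 · RBBRBB · max L -5/16 · min R -1/4 → -9/32
7 of 14 · RBBRBBB · max L -9/32 · min R -1/4 → -17/64
8 of 14 · RBBRBBBB · max L -17/64 · min R -1/4 → -33/128
9 of 14 · RBBRBBBBR · max L -17/64 · min R -33/128 → -67/256
10 of 14 · RBBRBBBBRB · max L -67/256 · min R -33/128 → -133/512
11 of 14 · RBBRBBBBRBB · max L -133/512 · min R -33/128 → -265/1024
12 of 14 · RBBRBBBBRBBB · max L -265/1024 · min R -33/128 → -529/2048
13 of 14 · RBBRBBBBRBBBR · max L -265/1024 · min R -529/2048 → -1059/4096
14 of 14 · RBBRBBBBRBBBRB · max L -1059/4096 · min R -529/2048 → -2117/8192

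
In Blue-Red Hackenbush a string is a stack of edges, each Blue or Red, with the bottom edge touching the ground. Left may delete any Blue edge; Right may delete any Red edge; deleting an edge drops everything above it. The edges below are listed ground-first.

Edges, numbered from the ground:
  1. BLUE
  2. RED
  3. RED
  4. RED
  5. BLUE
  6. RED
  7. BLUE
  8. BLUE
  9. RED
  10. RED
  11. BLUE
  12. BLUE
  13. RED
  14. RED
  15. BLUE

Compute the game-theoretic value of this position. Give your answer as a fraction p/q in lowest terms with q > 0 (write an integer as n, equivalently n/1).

2867/16384

B: Left { 0 }, Right { · } ⇒ simplest 1
BR: Left { 0 }, Right { 1 } ⇒ simplest 1/2
BRR: Left { 0 }, Right { 1/2, 1 } ⇒ simplest 1/4
BRRR: Left { 0 }, Right { 1/4, 1/2, 1 } ⇒ simplest 1/8
BRRRB: Left { 0, 1/8 }, Right { 1/4, 1/2, 1 } ⇒ simplest 3/16
BRRRBR: Left { 0, 1/8 }, Right { 3/16, 1/4, 1/2, 1 } ⇒ simplest 5/32
BRRRBRB: Left { 0, 1/8, 5/32 }, Right { 3/16, 1/4, 1/2, 1 } ⇒ simplest 11/64
BRRRBRBB: Left { 0, 1/8, 5/32, 11/64 }, Right { 3/16, 1/4, 1/2, 1 } ⇒ simplest 23/128
BRRRBRBBR: Left { 0, 1/8, 5/32, 11/64 }, Right { 23/128, 3/16, 1/4, 1/2, 1 } ⇒ simplest 45/256
BRRRBRBBRR: Left { 0, 1/8, 5/32, 11/64 }, Right { 45/256, 23/128, 3/16, 1/4, 1/2, 1 } ⇒ simplest 89/512
BRRRBRBBRRB: Left { 0, 1/8, 5/32, 11/64, 89/512 }, Right { 45/256, 23/128, 3/16, 1/4, 1/2, 1 } ⇒ simplest 179/1024
BRRRBRBBRRBB: Left { 0, 1/8, 5/32, 11/64, 89/512, 179/1024 }, Right { 45/256, 23/128, 3/16, 1/4, 1/2, 1 } ⇒ simplest 359/2048
BRRRBRBBRRBBR: Left { 0, 1/8, 5/32, 11/64, 89/512, 179/1024 }, Right { 359/2048, 45/256, 23/128, 3/16, 1/4, 1/2, 1 } ⇒ simplest 717/4096
BRRRBRBBRRBBRR: Left { 0, 1/8, 5/32, 11/64, 89/512, 179/1024 }, Right { 717/4096, 359/2048, 45/256, 23/128, 3/16, 1/4, 1/2, 1 } ⇒ simplest 1433/8192
BRRRBRBBRRBBRRB: Left { 0, 1/8, 5/32, 11/64, 89/512, 179/1024, 1433/8192 }, Right { 717/4096, 359/2048, 45/256, 23/128, 3/16, 1/4, 1/2, 1 } ⇒ simplest 2867/16384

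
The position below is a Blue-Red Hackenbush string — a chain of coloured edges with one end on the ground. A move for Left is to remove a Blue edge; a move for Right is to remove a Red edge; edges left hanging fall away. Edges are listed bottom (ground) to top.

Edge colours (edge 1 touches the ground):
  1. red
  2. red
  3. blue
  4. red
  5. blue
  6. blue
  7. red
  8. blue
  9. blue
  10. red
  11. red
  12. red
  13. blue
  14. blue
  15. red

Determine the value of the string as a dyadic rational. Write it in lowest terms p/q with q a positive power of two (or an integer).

-12915/8192

1 of 15 · r · max L −∞ · min R 0 ⇒ -1
2 of 15 · rr · max L −∞ · min R -1 ⇒ -2
3 of 15 · rrb · max L -2 · min R -1 ⇒ -3/2
4 of 15 · rrbr · max L -2 · min R -3/2 ⇒ -7/4
5 of 15 · rrbrb · max L -7/4 · min R -3/2 ⇒ -13/8
6 of 15 · rrbrbb · max L -13/8 · min R -3/2 ⇒ -25/16
7 of 15 · rrbrbbr · max L -13/8 · min R -25/16 ⇒ -51/32
8 of 15 · rrbrbbrb · max L -51/32 · min R -25/16 ⇒ -101/64
9 of 15 · rrbrbbrbb · max L -101/64 · min R -25/16 ⇒ -201/128
10 of 15 · rrbrbbrbbr · max L -101/64 · min R -201/128 ⇒ -403/256
11 of 15 · rrbrbbrbbrr · max L -101/64 · min R -403/256 ⇒ -807/512
12 of 15 · rrbrbbrbbrrr · max L -101/64 · min R -807/512 ⇒ -1615/1024
13 of 15 · rrbrbbrbbrrrb · max L -1615/1024 · min R -807/512 ⇒ -3229/2048
14 of 15 · rrbrbbrbbrrrbb · max L -3229/2048 · min R -807/512 ⇒ -6457/4096
15 of 15 · rrbrbbrbbrrrbbr · max L -3229/2048 · min R -6457/4096 ⇒ -12915/8192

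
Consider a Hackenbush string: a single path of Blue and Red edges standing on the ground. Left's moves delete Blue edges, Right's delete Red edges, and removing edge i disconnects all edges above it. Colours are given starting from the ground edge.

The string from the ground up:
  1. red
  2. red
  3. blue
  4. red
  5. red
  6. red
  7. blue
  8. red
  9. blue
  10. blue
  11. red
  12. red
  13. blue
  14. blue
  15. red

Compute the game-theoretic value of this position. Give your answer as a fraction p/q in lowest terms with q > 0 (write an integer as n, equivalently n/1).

-15667/8192

Build val(s[:k]) for k = 1..15, string s = red red blue red red red blue red blue blue red red blue blue red.
edge 1 of 15 (red): { none | 0 } gives -1
edge 2 of 15 (red): { none | -1 0 } gives -2
edge 3 of 15 (blue): { -2 | -1 0 } gives -3/2
edge 4 of 15 (red): { -2 | -3/2 -1 0 } gives -7/4
edge 5 of 15 (red): { -2 | -7/4 -3/2 -1 0 } gives -15/8
edge 6 of 15 (red): { -2 | -15/8 -7/4 -3/2 -1 0 } gives -31/16
edge 7 of 15 (blue): { -2 -31/16 | -15/8 -7/4 -3/2 -1 0 } gives -61/32
edge 8 of 15 (red): { -2 -31/16 | -61/32 -15/8 -7/4 -3/2 -1 0 } gives -123/64
edge 9 of 15 (blue): { -2 -31/16 -123/64 | -61/32 -15/8 -7/4 -3/2 -1 0 } gives -245/128
edge 10 of 15 (blue): { -2 -31/16 -123/64 -245/128 | -61/32 -15/8 -7/4 -3/2 -1 0 } gives -489/256
edge 11 of 15 (red): { -2 -31/16 -123/64 -245/128 | -489/256 -61/32 -15/8 -7/4 -3/2 -1 0 } gives -979/512
edge 12 of 15 (red): { -2 -31/16 -123/64 -245/128 | -979/512 -489/256 -61/32 -15/8 -7/4 -3/2 -1 0 } gives -1959/1024
edge 13 of 15 (blue): { -2 -31/16 -123/64 -245/128 -1959/1024 | -979/512 -489/256 -61/32 -15/8 -7/4 -3/2 -1 0 } gives -3917/2048
edge 14 of 15 (blue): { -2 -31/16 -123/64 -245/128 -1959/1024 -3917/2048 | -979/512 -489/256 -61/32 -15/8 -7/4 -3/2 -1 0 } gives -7833/4096
edge 15 of 15 (red): { -2 -31/16 -123/64 -245/128 -1959/1024 -3917/2048 | -7833/4096 -979/512 -489/256 -61/32 -15/8 -7/4 -3/2 -1 0 } gives -15667/8192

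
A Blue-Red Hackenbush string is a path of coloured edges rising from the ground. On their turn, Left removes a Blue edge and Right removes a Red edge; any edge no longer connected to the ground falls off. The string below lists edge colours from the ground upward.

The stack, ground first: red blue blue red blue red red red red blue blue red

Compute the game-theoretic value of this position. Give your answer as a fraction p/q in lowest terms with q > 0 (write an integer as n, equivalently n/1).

step 1: add red to get r; options L={ · } R={ 0 } ⇒ -1
step 2: add blue to get rb; options L={ -1 } R={ 0 } ⇒ -1/2
step 3: add blue to get rbb; options L={ -1 -1/2 } R={ 0 } ⇒ -1/4
step 4: add red to get rbbr; options L={ -1 -1/2 } R={ -1/4 0 } ⇒ -3/8
step 5: add blue to get rbbrb; options L={ -1 -1/2 -3/8 } R={ -1/4 0 } ⇒ -5/16
step 6: add red to get rbbrbr; options L={ -1 -1/2 -3/8 } R={ -5/16 -1/4 0 } ⇒ -11/32
step 7: add red to get rbbrbrr; options L={ -1 -1/2 -3/8 } R={ -11/32 -5/16 -1/4 0 } ⇒ -23/64
step 8: add red to get rbbrbrrr; options L={ -1 -1/2 -3/8 } R={ -23/64 -11/32 -5/16 -1/4 0 } ⇒ -47/128
step 9: add red to get rbbrbrrrr; options L={ -1 -1/2 -3/8 } R={ -47/128 -23/64 -11/32 -5/16 -1/4 0 } ⇒ -95/256
step 10: add blue to get rbbrbrrrrb; options L={ -1 -1/2 -3/8 -95/256 } R={ -47/128 -23/64 -11/32 -5/16 -1/4 0 } ⇒ -189/512
step 11: add blue to get rbbrbrrrrbb; options L={ -1 -1/2 -3/8 -95/256 -189/512 } R={ -47/128 -23/64 -11/32 -5/16 -1/4 0 } ⇒ -377/1024
step 12: add red to get rbbrbrrrrbbr; options L={ -1 -1/2 -3/8 -95/256 -189/512 } R={ -377/1024 -47/128 -23/64 -11/32 -5/16 -1/4 0 } ⇒ -755/2048

-755/2048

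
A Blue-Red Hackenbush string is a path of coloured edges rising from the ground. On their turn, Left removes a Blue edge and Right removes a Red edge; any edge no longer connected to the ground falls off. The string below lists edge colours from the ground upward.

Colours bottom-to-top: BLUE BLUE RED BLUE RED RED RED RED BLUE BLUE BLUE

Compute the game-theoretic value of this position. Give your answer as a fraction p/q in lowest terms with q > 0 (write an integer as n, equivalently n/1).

783/512

value_1 [B]  L=[0]  R=[(no moves)]  -> 1
value_2 [BB]  L=[0, 1]  R=[(no moves)]  -> 2
value_3 [BBR]  L=[0, 1]  R=[2]  -> 3/2
value_4 [BBRB]  L=[0, 1, 3/2]  R=[2]  -> 7/4
value_5 [BBRBR]  L=[0, 1, 3/2]  R=[7/4, 2]  -> 13/8
value_6 [BBRBRR]  L=[0, 1, 3/2]  R=[13/8, 7/4, 2]  -> 25/16
value_7 [BBRBRRR]  L=[0, 1, 3/2]  R=[25/16, 13/8, 7/4, 2]  -> 49/32
value_8 [BBRBRRRR]  L=[0, 1, 3/2]  R=[49/32, 25/16, 13/8, 7/4, 2]  -> 97/64
value_9 [BBRBRRRRB]  L=[0, 1, 3/2, 97/64]  R=[49/32, 25/16, 13/8, 7/4, 2]  -> 195/128
value_10 [BBRBRRRRBB]  L=[0, 1, 3/2, 97/64, 195/128]  R=[49/32, 25/16, 13/8, 7/4, 2]  -> 391/256
value_11 [BBRBRRRRBBB]  L=[0, 1, 3/2, 97/64, 195/128, 391/256]  R=[49/32, 25/16, 13/8, 7/4, 2]  -> 783/512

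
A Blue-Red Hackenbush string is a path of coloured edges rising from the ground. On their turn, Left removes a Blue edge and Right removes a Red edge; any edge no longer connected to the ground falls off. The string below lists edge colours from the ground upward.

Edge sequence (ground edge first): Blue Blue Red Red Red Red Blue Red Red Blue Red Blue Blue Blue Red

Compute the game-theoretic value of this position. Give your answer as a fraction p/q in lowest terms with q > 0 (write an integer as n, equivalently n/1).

value_1 [B]  L=[0]  R=[none]  → 1
value_2 [BB]  L=[0 1]  R=[none]  → 2
value_3 [BBR]  L=[0 1]  R=[2]  → 3/2
value_4 [BBRR]  L=[0 1]  R=[3/2 2]  → 5/4
value_5 [BBRRR]  L=[0 1]  R=[5/4 3/2 2]  → 9/8
value_6 [BBRRRR]  L=[0 1]  R=[9/8 5/4 3/2 2]  → 17/16
value_7 [BBRRRRB]  L=[0 1 17/16]  R=[9/8 5/4 3/2 2]  → 35/32
value_8 [BBRRRRBR]  L=[0 1 17/16]  R=[35/32 9/8 5/4 3/2 2]  → 69/64
value_9 [BBRRRRBRR]  L=[0 1 17/16]  R=[69/64 35/32 9/8 5/4 3/2 2]  → 137/128
value_10 [BBRRRRBRRB]  L=[0 1 17/16 137/128]  R=[69/64 35/32 9/8 5/4 3/2 2]  → 275/256
value_11 [BBRRRRBRRBR]  L=[0 1 17/16 137/128]  R=[275/256 69/64 35/32 9/8 5/4 3/2 2]  → 549/512
value_12 [BBRRRRBRRBRB]  L=[0 1 17/16 137/128 549/512]  R=[275/256 69/64 35/32 9/8 5/4 3/2 2]  → 1099/1024
value_13 [BBRRRRBRRBRBB]  L=[0 1 17/16 137/128 549/512 1099/1024]  R=[275/256 69/64 35/32 9/8 5/4 3/2 2]  → 2199/2048
value_14 [BBRRRRBRRBRBBB]  L=[0 1 17/16 137/128 549/512 1099/1024 2199/2048]  R=[275/256 69/64 35/32 9/8 5/4 3/2 2]  → 4399/4096
value_15 [BBRRRRBRRBRBBBR]  L=[0 1 17/16 137/128 549/512 1099/1024 2199/2048]  R=[4399/4096 275/256 69/64 35/32 9/8 5/4 3/2 2]  → 8797/8192

8797/8192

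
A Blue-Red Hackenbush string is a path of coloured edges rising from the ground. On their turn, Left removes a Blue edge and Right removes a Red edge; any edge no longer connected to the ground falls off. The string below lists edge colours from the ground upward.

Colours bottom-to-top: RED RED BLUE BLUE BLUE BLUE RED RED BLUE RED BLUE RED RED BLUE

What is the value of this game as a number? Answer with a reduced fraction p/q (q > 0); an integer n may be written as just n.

G(R) = { · | 0 } = -1
G(RR) = { · | -1 0 } = -2
G(RRB) = { -2 | -1 0 } = -3/2
G(RRBB) = { -2 -3/2 | -1 0 } = -5/4
G(RRBBB) = { -2 -3/2 -5/4 | -1 0 } = -9/8
G(RRBBBB) = { -2 -3/2 -5/4 -9/8 | -1 0 } = -17/16
G(RRBBBBR) = { -2 -3/2 -5/4 -9/8 | -17/16 -1 0 } = -35/32
G(RRBBBBRR) = { -2 -3/2 -5/4 -9/8 | -35/32 -17/16 -1 0 } = -71/64
G(RRBBBBRRB) = { -2 -3/2 -5/4 -9/8 -71/64 | -35/32 -17/16 -1 0 } = -141/128
G(RRBBBBRRBR) = { -2 -3/2 -5/4 -9/8 -71/64 | -141/128 -35/32 -17/16 -1 0 } = -283/256
G(RRBBBBRRBRB) = { -2 -3/2 -5/4 -9/8 -71/64 -283/256 | -141/128 -35/32 -17/16 -1 0 } = -565/512
G(RRBBBBRRBRBR) = { -2 -3/2 -5/4 -9/8 -71/64 -283/256 | -565/512 -141/128 -35/32 -17/16 -1 0 } = -1131/1024
G(RRBBBBRRBRBRR) = { -2 -3/2 -5/4 -9/8 -71/64 -283/256 | -1131/1024 -565/512 -141/128 -35/32 -17/16 -1 0 } = -2263/2048
G(RRBBBBRRBRBRRB) = { -2 -3/2 -5/4 -9/8 -71/64 -283/256 -2263/2048 | -1131/1024 -565/512 -141/128 -35/32 -17/16 -1 0 } = -4525/4096

-4525/4096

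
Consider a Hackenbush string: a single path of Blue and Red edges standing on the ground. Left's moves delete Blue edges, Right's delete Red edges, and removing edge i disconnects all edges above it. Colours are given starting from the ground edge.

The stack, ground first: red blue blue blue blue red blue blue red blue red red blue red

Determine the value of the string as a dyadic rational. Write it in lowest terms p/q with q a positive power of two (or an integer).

Build value(s[:k]) for k = 1..14, string s = red blue blue blue blue red blue blue red blue red red blue red.
r: Left {  }, Right { 0 } — simplest -1
rb: Left { -1 }, Right { 0 } — simplest -1/2
rbb: Left { -1, -1/2 }, Right { 0 } — simplest -1/4
rbbb: Left { -1, -1/2, -1/4 }, Right { 0 } — simplest -1/8
rbbbb: Left { -1, -1/2, -1/4, -1/8 }, Right { 0 } — simplest -1/16
rbbbbr: Left { -1, -1/2, -1/4, -1/8 }, Right { -1/16, 0 } — simplest -3/32
rbbbbrb: Left { -1, -1/2, -1/4, -1/8, -3/32 }, Right { -1/16, 0 } — simplest -5/64
rbbbbrbb: Left { -1, -1/2, -1/4, -1/8, -3/32, -5/64 }, Right { -1/16, 0 } — simplest -9/128
rbbbbrbbr: Left { -1, -1/2, -1/4, -1/8, -3/32, -5/64 }, Right { -9/128, -1/16, 0 } — simplest -19/256
rbbbbrbbrb: Left { -1, -1/2, -1/4, -1/8, -3/32, -5/64, -19/256 }, Right { -9/128, -1/16, 0 } — simplest -37/512
rbbbbrbbrbr: Left { -1, -1/2, -1/4, -1/8, -3/32, -5/64, -19/256 }, Right { -37/512, -9/128, -1/16, 0 } — simplest -75/1024
rbbbbrbbrbrr: Left { -1, -1/2, -1/4, -1/8, -3/32, -5/64, -19/256 }, Right { -75/1024, -37/512, -9/128, -1/16, 0 } — simplest -151/2048
rbbbbrbbrbrrb: Left { -1, -1/2, -1/4, -1/8, -3/32, -5/64, -19/256, -151/2048 }, Right { -75/1024, -37/512, -9/128, -1/16, 0 } — simplest -301/4096
rbbbbrbbrbrrbr: Left { -1, -1/2, -1/4, -1/8, -3/32, -5/64, -19/256, -151/2048 }, Right { -301/4096, -75/1024, -37/512, -9/128, -1/16, 0 } — simplest -603/8192

-603/8192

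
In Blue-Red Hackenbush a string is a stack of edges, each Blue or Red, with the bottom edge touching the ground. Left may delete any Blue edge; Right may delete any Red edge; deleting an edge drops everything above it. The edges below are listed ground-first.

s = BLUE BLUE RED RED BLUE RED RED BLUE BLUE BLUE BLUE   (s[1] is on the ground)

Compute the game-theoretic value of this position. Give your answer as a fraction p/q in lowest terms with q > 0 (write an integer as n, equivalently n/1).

671/512

edge 1 of 11 (BLUE): { 0 | — } — 1
edge 2 of 11 (BLUE): { 0, 1 | — } — 2
edge 3 of 11 (RED): { 0, 1 | 2 } — 3/2
edge 4 of 11 (RED): { 0, 1 | 3/2, 2 } — 5/4
edge 5 of 11 (BLUE): { 0, 1, 5/4 | 3/2, 2 } — 11/8
edge 6 of 11 (RED): { 0, 1, 5/4 | 11/8, 3/2, 2 } — 21/16
edge 7 of 11 (RED): { 0, 1, 5/4 | 21/16, 11/8, 3/2, 2 } — 41/32
edge 8 of 11 (BLUE): { 0, 1, 5/4, 41/32 | 21/16, 11/8, 3/2, 2 } — 83/64
edge 9 of 11 (BLUE): { 0, 1, 5/4, 41/32, 83/64 | 21/16, 11/8, 3/2, 2 } — 167/128
edge 10 of 11 (BLUE): { 0, 1, 5/4, 41/32, 83/64, 167/128 | 21/16, 11/8, 3/2, 2 } — 335/256
edge 11 of 11 (BLUE): { 0, 1, 5/4, 41/32, 83/64, 167/128, 335/256 | 21/16, 11/8, 3/2, 2 } — 671/512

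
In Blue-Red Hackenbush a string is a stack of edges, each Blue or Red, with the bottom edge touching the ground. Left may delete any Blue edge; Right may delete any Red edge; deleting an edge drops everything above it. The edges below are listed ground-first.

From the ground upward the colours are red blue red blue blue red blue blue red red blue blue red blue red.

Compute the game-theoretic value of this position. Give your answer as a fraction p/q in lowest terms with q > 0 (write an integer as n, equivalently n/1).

-9419/16384

val_1 [r]  L=[∅]  R=[0]  gives -1
val_2 [rb]  L=[-1]  R=[0]  gives -1/2
val_3 [rbr]  L=[-1]  R=[-1/2; 0]  gives -3/4
val_4 [rbrb]  L=[-1; -3/4]  R=[-1/2; 0]  gives -5/8
val_5 [rbrbb]  L=[-1; -3/4; -5/8]  R=[-1/2; 0]  gives -9/16
val_6 [rbrbbr]  L=[-1; -3/4; -5/8]  R=[-9/16; -1/2; 0]  gives -19/32
val_7 [rbrbbrb]  L=[-1; -3/4; -5/8; -19/32]  R=[-9/16; -1/2; 0]  gives -37/64
val_8 [rbrbbrbb]  L=[-1; -3/4; -5/8; -19/32; -37/64]  R=[-9/16; -1/2; 0]  gives -73/128
val_9 [rbrbbrbbr]  L=[-1; -3/4; -5/8; -19/32; -37/64]  R=[-73/128; -9/16; -1/2; 0]  gives -147/256
val_10 [rbrbbrbbrr]  L=[-1; -3/4; -5/8; -19/32; -37/64]  R=[-147/256; -73/128; -9/16; -1/2; 0]  gives -295/512
val_11 [rbrbbrbbrrb]  L=[-1; -3/4; -5/8; -19/32; -37/64; -295/512]  R=[-147/256; -73/128; -9/16; -1/2; 0]  gives -589/1024
val_12 [rbrbbrbbrrbb]  L=[-1; -3/4; -5/8; -19/32; -37/64; -295/512; -589/1024]  R=[-147/256; -73/128; -9/16; -1/2; 0]  gives -1177/2048
val_13 [rbrbbrbbrrbbr]  L=[-1; -3/4; -5/8; -19/32; -37/64; -295/512; -589/1024]  R=[-1177/2048; -147/256; -73/128; -9/16; -1/2; 0]  gives -2355/4096
val_14 [rbrbbrbbrrbbrb]  L=[-1; -3/4; -5/8; -19/32; -37/64; -295/512; -589/1024; -2355/4096]  R=[-1177/2048; -147/256; -73/128; -9/16; -1/2; 0]  gives -4709/8192
val_15 [rbrbbrbbrrbbrbr]  L=[-1; -3/4; -5/8; -19/32; -37/64; -295/512; -589/1024; -2355/4096]  R=[-4709/8192; -1177/2048; -147/256; -73/128; -9/16; -1/2; 0]  gives -9419/16384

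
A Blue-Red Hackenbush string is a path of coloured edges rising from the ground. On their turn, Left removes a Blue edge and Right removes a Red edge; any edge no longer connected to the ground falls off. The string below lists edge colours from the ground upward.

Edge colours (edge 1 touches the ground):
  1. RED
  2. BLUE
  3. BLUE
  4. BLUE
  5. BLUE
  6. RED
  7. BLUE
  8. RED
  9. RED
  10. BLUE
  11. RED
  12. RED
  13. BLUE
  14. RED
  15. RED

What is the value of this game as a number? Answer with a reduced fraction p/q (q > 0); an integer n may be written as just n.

Prefix values for RED BLUE BLUE BLUE BLUE RED BLUE RED RED BLUE RED RED BLUE RED RED via {L|R} + simplicity:
step 1: add RED to get R; options L={ · } R={ 0 } gives -1
step 2: add BLUE to get RB; options L={ -1 } R={ 0 } gives -1/2
step 3: add BLUE to get RBB; options L={ -1 -1/2 } R={ 0 } gives -1/4
step 4: add BLUE to get RBBB; options L={ -1 -1/2 -1/4 } R={ 0 } gives -1/8
step 5: add BLUE to get RBBBB; options L={ -1 -1/2 -1/4 -1/8 } R={ 0 } gives -1/16
step 6: add RED to get RBBBBR; options L={ -1 -1/2 -1/4 -1/8 } R={ -1/16 0 } gives -3/32
step 7: add BLUE to get RBBBBRB; options L={ -1 -1/2 -1/4 -1/8 -3/32 } R={ -1/16 0 } gives -5/64
step 8: add RED to get RBBBBRBR; options L={ -1 -1/2 -1/4 -1/8 -3/32 } R={ -5/64 -1/16 0 } gives -11/128
step 9: add RED to get RBBBBRBRR; options L={ -1 -1/2 -1/4 -1/8 -3/32 } R={ -11/128 -5/64 -1/16 0 } gives -23/256
step 10: add BLUE to get RBBBBRBRRB; options L={ -1 -1/2 -1/4 -1/8 -3/32 -23/256 } R={ -11/128 -5/64 -1/16 0 } gives -45/512
step 11: add RED to get RBBBBRBRRBR; options L={ -1 -1/2 -1/4 -1/8 -3/32 -23/256 } R={ -45/512 -11/128 -5/64 -1/16 0 } gives -91/1024
step 12: add RED to get RBBBBRBRRBRR; options L={ -1 -1/2 -1/4 -1/8 -3/32 -23/256 } R={ -91/1024 -45/512 -11/128 -5/64 -1/16 0 } gives -183/2048
step 13: add BLUE to get RBBBBRBRRBRRB; options L={ -1 -1/2 -1/4 -1/8 -3/32 -23/256 -183/2048 } R={ -91/1024 -45/512 -11/128 -5/64 -1/16 0 } gives -365/4096
step 14: add RED to get RBBBBRBRRBRRBR; options L={ -1 -1/2 -1/4 -1/8 -3/32 -23/256 -183/2048 } R={ -365/4096 -91/1024 -45/512 -11/128 -5/64 -1/16 0 } gives -731/8192
step 15: add RED to get RBBBBRBRRBRRBRR; options L={ -1 -1/2 -1/4 -1/8 -3/32 -23/256 -183/2048 } R={ -731/8192 -365/4096 -91/1024 -45/512 -11/128 -5/64 -1/16 0 } gives -1463/16384

-1463/16384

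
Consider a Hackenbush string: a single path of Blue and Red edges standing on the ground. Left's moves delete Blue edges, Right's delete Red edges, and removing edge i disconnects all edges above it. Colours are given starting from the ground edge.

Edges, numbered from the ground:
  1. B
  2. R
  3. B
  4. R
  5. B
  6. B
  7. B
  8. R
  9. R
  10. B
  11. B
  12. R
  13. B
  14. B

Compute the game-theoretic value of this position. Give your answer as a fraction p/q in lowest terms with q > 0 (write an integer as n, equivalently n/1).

edge 1 of 14 (B): { 0 |  } — 1
edge 2 of 14 (R): { 0 | 1 } — 1/2
edge 3 of 14 (B): { 0, 1/2 | 1 } — 3/4
edge 4 of 14 (R): { 0, 1/2 | 3/4, 1 } — 5/8
edge 5 of 14 (B): { 0, 1/2, 5/8 | 3/4, 1 } — 11/16
edge 6 of 14 (B): { 0, 1/2, 5/8, 11/16 | 3/4, 1 } — 23/32
edge 7 of 14 (B): { 0, 1/2, 5/8, 11/16, 23/32 | 3/4, 1 } — 47/64
edge 8 of 14 (R): { 0, 1/2, 5/8, 11/16, 23/32 | 47/64, 3/4, 1 } — 93/128
edge 9 of 14 (R): { 0, 1/2, 5/8, 11/16, 23/32 | 93/128, 47/64, 3/4, 1 } — 185/256
edge 10 of 14 (B): { 0, 1/2, 5/8, 11/16, 23/32, 185/256 | 93/128, 47/64, 3/4, 1 } — 371/512
edge 11 of 14 (B): { 0, 1/2, 5/8, 11/16, 23/32, 185/256, 371/512 | 93/128, 47/64, 3/4, 1 } — 743/1024
edge 12 of 14 (R): { 0, 1/2, 5/8, 11/16, 23/32, 185/256, 371/512 | 743/1024, 93/128, 47/64, 3/4, 1 } — 1485/2048
edge 13 of 14 (B): { 0, 1/2, 5/8, 11/16, 23/32, 185/256, 371/512, 1485/2048 | 743/1024, 93/128, 47/64, 3/4, 1 } — 2971/4096
edge 14 of 14 (B): { 0, 1/2, 5/8, 11/16, 23/32, 185/256, 371/512, 1485/2048, 2971/4096 | 743/1024, 93/128, 47/64, 3/4, 1 } — 5943/8192

5943/8192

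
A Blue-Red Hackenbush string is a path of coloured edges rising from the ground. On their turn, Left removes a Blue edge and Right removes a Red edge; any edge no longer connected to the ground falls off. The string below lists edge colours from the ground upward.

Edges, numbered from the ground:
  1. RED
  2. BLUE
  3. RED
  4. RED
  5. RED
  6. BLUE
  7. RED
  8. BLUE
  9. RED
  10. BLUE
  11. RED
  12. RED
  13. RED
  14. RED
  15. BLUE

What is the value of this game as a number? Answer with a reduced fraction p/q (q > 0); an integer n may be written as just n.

Recurse on prefixes of the 15-edge string RED BLUE RED RED RED BLUE RED BLUE RED BLUE RED RED RED RED BLUE:
v(R) = { — | 0 } so -1
v(RB) = { -1 | 0 } so -1/2
v(RBR) = { -1 | -1/2; 0 } so -3/4
v(RBRR) = { -1 | -3/4; -1/2; 0 } so -7/8
v(RBRRR) = { -1 | -7/8; -3/4; -1/2; 0 } so -15/16
v(RBRRRB) = { -1; -15/16 | -7/8; -3/4; -1/2; 0 } so -29/32
v(RBRRRBR) = { -1; -15/16 | -29/32; -7/8; -3/4; -1/2; 0 } so -59/64
v(RBRRRBRB) = { -1; -15/16; -59/64 | -29/32; -7/8; -3/4; -1/2; 0 } so -117/128
v(RBRRRBRBR) = { -1; -15/16; -59/64 | -117/128; -29/32; -7/8; -3/4; -1/2; 0 } so -235/256
v(RBRRRBRBRB) = { -1; -15/16; -59/64; -235/256 | -117/128; -29/32; -7/8; -3/4; -1/2; 0 } so -469/512
v(RBRRRBRBRBR) = { -1; -15/16; -59/64; -235/256 | -469/512; -117/128; -29/32; -7/8; -3/4; -1/2; 0 } so -939/1024
v(RBRRRBRBRBRR) = { -1; -15/16; -59/64; -235/256 | -939/1024; -469/512; -117/128; -29/32; -7/8; -3/4; -1/2; 0 } so -1879/2048
v(RBRRRBRBRBRRR) = { -1; -15/16; -59/64; -235/256 | -1879/2048; -939/1024; -469/512; -117/128; -29/32; -7/8; -3/4; -1/2; 0 } so -3759/4096
v(RBRRRBRBRBRRRR) = { -1; -15/16; -59/64; -235/256 | -3759/4096; -1879/2048; -939/1024; -469/512; -117/128; -29/32; -7/8; -3/4; -1/2; 0 } so -7519/8192
v(RBRRRBRBRBRRRRB) = { -1; -15/16; -59/64; -235/256; -7519/8192 | -3759/4096; -1879/2048; -939/1024; -469/512; -117/128; -29/32; -7/8; -3/4; -1/2; 0 } so -15037/16384

-15037/16384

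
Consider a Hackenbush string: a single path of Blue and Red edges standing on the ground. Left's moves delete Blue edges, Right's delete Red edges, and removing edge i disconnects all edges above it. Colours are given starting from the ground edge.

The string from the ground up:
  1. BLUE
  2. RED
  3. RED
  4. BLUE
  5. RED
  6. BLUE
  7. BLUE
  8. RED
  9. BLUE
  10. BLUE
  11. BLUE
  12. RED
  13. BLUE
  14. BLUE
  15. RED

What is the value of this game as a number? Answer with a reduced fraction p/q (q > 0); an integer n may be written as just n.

5869/16384

Build v(s[:k]) for k = 1..15, string s = BLUE RED RED BLUE RED BLUE BLUE RED BLUE BLUE BLUE RED BLUE BLUE RED.
B: Left { 0 }, Right { · } -> simplest 1
BR: Left { 0 }, Right { 1 } -> simplest 1/2
BRR: Left { 0 }, Right { 1/2,1 } -> simplest 1/4
BRRB: Left { 0,1/4 }, Right { 1/2,1 } -> simplest 3/8
BRRBR: Left { 0,1/4 }, Right { 3/8,1/2,1 } -> simplest 5/16
BRRBRB: Left { 0,1/4,5/16 }, Right { 3/8,1/2,1 } -> simplest 11/32
BRRBRBB: Left { 0,1/4,5/16,11/32 }, Right { 3/8,1/2,1 } -> simplest 23/64
BRRBRBBR: Left { 0,1/4,5/16,11/32 }, Right { 23/64,3/8,1/2,1 } -> simplest 45/128
BRRBRBBRB: Left { 0,1/4,5/16,11/32,45/128 }, Right { 23/64,3/8,1/2,1 } -> simplest 91/256
BRRBRBBRBB: Left { 0,1/4,5/16,11/32,45/128,91/256 }, Right { 23/64,3/8,1/2,1 } -> simplest 183/512
BRRBRBBRBBB: Left { 0,1/4,5/16,11/32,45/128,91/256,183/512 }, Right { 23/64,3/8,1/2,1 } -> simplest 367/1024
BRRBRBBRBBBR: Left { 0,1/4,5/16,11/32,45/128,91/256,183/512 }, Right { 367/1024,23/64,3/8,1/2,1 } -> simplest 733/2048
BRRBRBBRBBBRB: Left { 0,1/4,5/16,11/32,45/128,91/256,183/512,733/2048 }, Right { 367/1024,23/64,3/8,1/2,1 } -> simplest 1467/4096
BRRBRBBRBBBRBB: Left { 0,1/4,5/16,11/32,45/128,91/256,183/512,733/2048,1467/4096 }, Right { 367/1024,23/64,3/8,1/2,1 } -> simplest 2935/8192
BRRBRBBRBBBRBBR: Left { 0,1/4,5/16,11/32,45/128,91/256,183/512,733/2048,1467/4096 }, Right { 2935/8192,367/1024,23/64,3/8,1/2,1 } -> simplest 5869/16384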